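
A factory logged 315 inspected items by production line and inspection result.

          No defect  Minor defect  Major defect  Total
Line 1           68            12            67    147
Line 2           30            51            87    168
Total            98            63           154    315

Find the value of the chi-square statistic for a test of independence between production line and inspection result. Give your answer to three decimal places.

Grand total N = 315.
Expected counts (row total × column total / N):
  Line 1, No defect: 147×98/315 = 45.7333
  Line 1, Minor defect: 147×63/315 = 29.4000
  Line 1, Major defect: 147×154/315 = 71.8667
  Line 2, No defect: 168×98/315 = 52.2667
  Line 2, Minor defect: 168×63/315 = 33.6000
  Line 2, Major defect: 168×154/315 = 82.1333
Contributions (O − E)²/E:
  (68 − 45.7333)²/45.7333 = 10.8412
  (12 − 29.4000)²/29.4000 = 10.2980
  (67 − 71.8667)²/71.8667 = 0.3296
  (30 − 52.2667)²/52.2667 = 9.4861
  (51 − 33.6000)²/33.6000 = 9.0107
  (87 − 82.1333)²/82.1333 = 0.2884
χ² = 10.8412 + 10.2980 + 0.3296 + 9.4861 + 9.0107 + 0.2884 = 40.254

40.254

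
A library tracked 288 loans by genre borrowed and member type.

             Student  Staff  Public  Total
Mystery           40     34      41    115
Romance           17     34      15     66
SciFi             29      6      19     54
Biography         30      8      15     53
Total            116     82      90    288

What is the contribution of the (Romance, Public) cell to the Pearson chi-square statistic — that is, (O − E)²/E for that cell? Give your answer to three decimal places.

Row total (Romance) = 66; column total (Public) = 90; N = 288.
Expected count E = 66 × 90 / 288 = 20.6250.
Contribution = (O − E)²/E = (15 − 20.6250)² / 20.6250 = 1.534.

1.534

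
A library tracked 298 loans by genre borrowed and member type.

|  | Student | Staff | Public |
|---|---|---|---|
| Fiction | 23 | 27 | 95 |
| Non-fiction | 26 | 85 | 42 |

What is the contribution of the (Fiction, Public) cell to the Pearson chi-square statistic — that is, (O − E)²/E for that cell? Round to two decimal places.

Row total (Fiction) = 145; column total (Public) = 137; N = 298.
Expected count E = 145 × 137 / 298 = 66.6611.
Contribution = (O − E)²/E = (95 − 66.6611)² / 66.6611 = 12.05.

12.05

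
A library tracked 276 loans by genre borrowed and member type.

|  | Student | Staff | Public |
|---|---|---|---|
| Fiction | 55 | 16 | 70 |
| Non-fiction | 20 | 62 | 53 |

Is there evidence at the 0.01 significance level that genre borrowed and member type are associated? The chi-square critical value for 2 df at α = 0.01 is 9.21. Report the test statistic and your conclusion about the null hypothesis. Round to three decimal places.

45.702; reject H₀

Row totals: 141, 135. Column totals: 75, 78, 123. Grand total N = 276.
Expected counts (row total × column total / N):
  Fiction, Student: 141×75/276 = 38.3152
  Fiction, Staff: 141×78/276 = 39.8478
  Fiction, Public: 141×123/276 = 62.8370
  Non-fiction, Student: 135×75/276 = 36.6848
  Non-fiction, Staff: 135×78/276 = 38.1522
  Non-fiction, Public: 135×123/276 = 60.1630
Contributions (O − E)²/E:
  (55 − 38.3152)²/38.3152 = 7.2656
  (16 − 39.8478)²/39.8478 = 14.2722
  (70 − 62.8370)²/62.8370 = 0.8165
  (20 − 36.6848)²/36.6848 = 7.5885
  (62 − 38.1522)²/38.1522 = 14.9065
  (53 − 60.1630)²/60.1630 = 0.8528
χ² = 7.2656 + 14.2722 + 0.8165 + 7.5885 + 14.9065 + 0.8528 = 45.702
df = (2−1)(3−1) = 2. Since 45.702 > 9.21, reject the null hypothesis of independence at α = 0.01.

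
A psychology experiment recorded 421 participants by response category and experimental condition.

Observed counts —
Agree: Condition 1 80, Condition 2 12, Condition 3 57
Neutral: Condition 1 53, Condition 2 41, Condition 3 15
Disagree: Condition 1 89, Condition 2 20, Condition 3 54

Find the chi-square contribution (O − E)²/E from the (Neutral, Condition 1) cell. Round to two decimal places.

0.35

Row total (Neutral) = 109; column total (Condition 1) = 222; N = 421.
Expected count E = 109 × 222 / 421 = 57.477.
Contribution = (O − E)²/E = (53 − 57.477)² / 57.477 = 0.35.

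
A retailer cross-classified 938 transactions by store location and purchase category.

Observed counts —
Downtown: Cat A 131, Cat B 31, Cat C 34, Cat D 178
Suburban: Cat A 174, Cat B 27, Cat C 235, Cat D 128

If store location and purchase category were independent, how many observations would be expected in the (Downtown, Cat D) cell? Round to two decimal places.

Row total (Downtown) = 374; column total (Cat D) = 306; grand total N = 938.
Expected count = (row total × column total) / N = 374 × 306 / 938 = 122.01.

122.01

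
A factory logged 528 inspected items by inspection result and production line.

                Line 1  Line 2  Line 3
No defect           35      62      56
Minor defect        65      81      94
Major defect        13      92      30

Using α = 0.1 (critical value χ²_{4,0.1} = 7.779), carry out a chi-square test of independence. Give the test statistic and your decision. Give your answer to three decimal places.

43.930; reject H₀

Row totals: 153, 240, 135. Column totals: 113, 235, 180. Grand total N = 528.
Expected counts (row total × column total / N):
  No defect, Line 1: 153×113/528 = 32.7443
  No defect, Line 2: 153×235/528 = 68.0966
  No defect, Line 3: 153×180/528 = 52.1591
  Minor defect, Line 1: 240×113/528 = 51.3636
  Minor defect, Line 2: 240×235/528 = 106.8182
  Minor defect, Line 3: 240×180/528 = 81.8182
  Major defect, Line 1: 135×113/528 = 28.8920
  Major defect, Line 2: 135×235/528 = 60.0852
  Major defect, Line 3: 135×180/528 = 46.0227
Contributions (O − E)²/E:
  (35 − 32.7443)²/32.7443 = 0.1554
  (62 − 68.0966)²/68.0966 = 0.5458
  (56 − 52.1591)²/52.1591 = 0.2828
  (65 − 51.3636)²/51.3636 = 3.6203
  (81 − 106.8182)²/106.8182 = 6.2403
  (94 − 81.8182)²/81.8182 = 1.8137
  (13 − 28.8920)²/28.8920 = 8.7414
  (92 − 60.0852)²/60.0852 = 16.9518
  (30 − 46.0227)²/46.0227 = 5.5783
χ² = 0.1554 + 0.5458 + 0.2828 + 3.6203 + 6.2403 + 1.8137 + 8.7414 + 16.9518 + 5.5783 = 43.930
df = (3−1)(3−1) = 4. Since 43.930 > 7.779, reject the null hypothesis of independence at α = 0.1.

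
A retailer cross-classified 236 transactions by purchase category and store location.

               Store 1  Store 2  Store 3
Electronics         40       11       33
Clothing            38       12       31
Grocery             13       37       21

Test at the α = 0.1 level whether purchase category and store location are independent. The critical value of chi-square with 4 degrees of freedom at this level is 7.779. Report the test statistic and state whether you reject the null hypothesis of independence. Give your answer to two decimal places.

40.49; reject H₀

Row totals: 84, 81, 71. Column totals: 91, 60, 85. Grand total N = 236.
Expected counts (row total × column total / N):
  Electronics, Store 1: 84×91/236 = 32.3898
  Electronics, Store 2: 84×60/236 = 21.3559
  Electronics, Store 3: 84×85/236 = 30.2542
  Clothing, Store 1: 81×91/236 = 31.2331
  Clothing, Store 2: 81×60/236 = 20.5932
  Clothing, Store 3: 81×85/236 = 29.1737
  Grocery, Store 1: 71×91/236 = 27.3771
  Grocery, Store 2: 71×60/236 = 18.0508
  Grocery, Store 3: 71×85/236 = 25.5720
Contributions (O − E)²/E:
  (40 − 32.3898)²/32.3898 = 1.7881
  (11 − 21.3559)²/21.3559 = 5.0218
  (33 − 30.2542)²/30.2542 = 0.2492
  (38 − 31.2331)²/31.2331 = 1.4661
  (12 − 20.5932)²/20.5932 = 3.5858
  (31 − 29.1737)²/29.1737 = 0.1143
  (13 − 27.3771)²/27.3771 = 7.5501
  (37 − 18.0508)²/18.0508 = 19.8923
  (21 − 25.5720)²/25.5720 = 0.8174
χ² = 1.7881 + 5.0218 + 0.2492 + 1.4661 + 3.5858 + 0.1143 + 7.5501 + 19.8923 + 0.8174 = 40.49
df = (3−1)(3−1) = 4. Since 40.49 > 7.779, reject the null hypothesis of independence at α = 0.1.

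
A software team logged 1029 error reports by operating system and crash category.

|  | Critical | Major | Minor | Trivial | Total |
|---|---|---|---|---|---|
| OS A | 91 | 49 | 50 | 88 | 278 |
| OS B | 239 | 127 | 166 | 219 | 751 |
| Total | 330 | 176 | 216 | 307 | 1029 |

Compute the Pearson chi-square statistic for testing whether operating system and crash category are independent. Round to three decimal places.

2.175

Grand total N = 1029.
Expected counts (row total × column total / N):
  OS A, Critical: 278×330/1029 = 89.1545
  OS A, Major: 278×176/1029 = 47.5491
  OS A, Minor: 278×216/1029 = 58.3557
  OS A, Trivial: 278×307/1029 = 82.9407
  OS B, Critical: 751×330/1029 = 240.8455
  OS B, Major: 751×176/1029 = 128.4509
  OS B, Minor: 751×216/1029 = 157.6443
  OS B, Trivial: 751×307/1029 = 224.0593
Contributions (O − E)²/E:
  (91 − 89.1545)²/89.1545 = 0.0382
  (49 − 47.5491)²/47.5491 = 0.0443
  (50 − 58.3557)²/58.3557 = 1.1964
  (88 − 82.9407)²/82.9407 = 0.3086
  (239 − 240.8455)²/240.8455 = 0.0141
  (127 − 128.4509)²/128.4509 = 0.0164
  (166 − 157.6443)²/157.6443 = 0.4429
  (219 − 224.0593)²/224.0593 = 0.1142
χ² = 0.0382 + 0.0443 + 1.1964 + 0.3086 + 0.0141 + 0.0164 + 0.4429 + 0.1142 = 2.175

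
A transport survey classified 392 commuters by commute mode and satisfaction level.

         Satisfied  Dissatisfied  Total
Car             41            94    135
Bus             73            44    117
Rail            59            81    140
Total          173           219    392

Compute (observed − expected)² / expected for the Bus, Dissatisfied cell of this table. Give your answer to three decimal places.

6.983

Row total (Bus) = 117; column total (Dissatisfied) = 219; N = 392.
Expected count E = 117 × 219 / 392 = 65.36480.
Contribution = (O − E)²/E = (44 − 65.36480)² / 65.36480 = 6.983.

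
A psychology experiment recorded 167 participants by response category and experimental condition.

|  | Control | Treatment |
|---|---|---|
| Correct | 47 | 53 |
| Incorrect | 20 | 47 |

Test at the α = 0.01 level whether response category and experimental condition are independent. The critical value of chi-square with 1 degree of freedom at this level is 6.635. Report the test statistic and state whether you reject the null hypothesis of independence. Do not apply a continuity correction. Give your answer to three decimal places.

Row totals: 100, 67. Column totals: 67, 100. Grand total N = 167.
Expected counts (row total × column total / N):
  Correct, Control: 100×67/167 = 40.1198
  Correct, Treatment: 100×100/167 = 59.8802
  Incorrect, Control: 67×67/167 = 26.8802
  Incorrect, Treatment: 67×100/167 = 40.1198
Contributions (O − E)²/E:
  (47 − 40.1198)²/40.1198 = 1.1799
  (53 − 59.8802)²/59.8802 = 0.7905
  (20 − 26.8802)²/26.8802 = 1.7610
  (47 − 40.1198)²/40.1198 = 1.1799
χ² = 1.1799 + 0.7905 + 1.7610 + 1.1799 = 4.911
df = (2−1)(2−1) = 1. Since 4.911 < 6.635, fail to reject the null hypothesis of independence at α = 0.01.

4.911; fail to reject H₀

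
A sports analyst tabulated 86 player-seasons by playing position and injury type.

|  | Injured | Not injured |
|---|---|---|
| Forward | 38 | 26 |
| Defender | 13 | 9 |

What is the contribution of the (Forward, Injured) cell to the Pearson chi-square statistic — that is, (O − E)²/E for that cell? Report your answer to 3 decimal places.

0.000

Row total (Forward) = 64; column total (Injured) = 51; N = 86.
Expected count E = 64 × 51 / 86 = 37.9535.
Contribution = (O − E)²/E = (38 − 37.9535)² / 37.9535 = 0.000.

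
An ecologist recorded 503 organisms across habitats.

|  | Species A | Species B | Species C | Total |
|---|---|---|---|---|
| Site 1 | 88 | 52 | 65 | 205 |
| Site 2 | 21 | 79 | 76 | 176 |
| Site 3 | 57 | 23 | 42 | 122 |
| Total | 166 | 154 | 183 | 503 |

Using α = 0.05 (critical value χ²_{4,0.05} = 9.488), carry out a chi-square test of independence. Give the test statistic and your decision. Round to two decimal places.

Grand total N = 503.
Expected counts (row total × column total / N):
  Site 1, Species A: 205×166/503 = 67.654
  Site 1, Species B: 205×154/503 = 62.763
  Site 1, Species C: 205×183/503 = 74.583
  Site 2, Species A: 176×166/503 = 58.083
  Site 2, Species B: 176×154/503 = 53.885
  Site 2, Species C: 176×183/503 = 64.032
  Site 3, Species A: 122×166/503 = 40.262
  Site 3, Species B: 122×154/503 = 37.352
  Site 3, Species C: 122×183/503 = 44.386
Contributions (O − E)²/E:
  (88 − 67.654)²/67.654 = 6.1188
  (52 − 62.763)²/62.763 = 1.8457
  (65 − 74.583)²/74.583 = 1.2313
  (21 − 58.083)²/58.083 = 23.6756
  (79 − 53.885)²/53.885 = 11.7057
  (76 − 64.032)²/64.032 = 2.2369
  (57 − 40.262)²/40.262 = 6.9584
  (23 − 37.352)²/37.352 = 5.5146
  (42 − 44.386)²/44.386 = 0.1283
χ² = 6.1188 + 1.8457 + 1.2313 + 23.6756 + 11.7057 + 2.2369 + 6.9584 + 5.5146 + 0.1283 = 59.42
df = (3−1)(3−1) = 4. Since 59.42 > 9.488, reject the null hypothesis of independence at α = 0.05.

59.42; reject H₀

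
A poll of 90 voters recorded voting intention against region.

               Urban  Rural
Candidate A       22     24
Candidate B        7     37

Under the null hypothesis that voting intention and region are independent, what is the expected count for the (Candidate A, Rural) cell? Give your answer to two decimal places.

Row total (Candidate A) = 46; column total (Rural) = 61; grand total N = 90.
Expected count = (row total × column total) / N = 46 × 61 / 90 = 31.18.

31.18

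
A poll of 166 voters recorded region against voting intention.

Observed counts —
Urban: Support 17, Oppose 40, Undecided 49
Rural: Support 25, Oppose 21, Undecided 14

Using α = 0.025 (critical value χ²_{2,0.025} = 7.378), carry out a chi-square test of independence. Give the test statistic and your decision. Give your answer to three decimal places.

15.315; reject H₀

Row totals: 106, 60. Column totals: 42, 61, 63. Grand total N = 166.
Expected counts (row total × column total / N):
  Urban, Support: 106×42/166 = 26.81928
  Urban, Oppose: 106×61/166 = 38.95181
  Urban, Undecided: 106×63/166 = 40.22892
  Rural, Support: 60×42/166 = 15.18072
  Rural, Oppose: 60×61/166 = 22.04819
  Rural, Undecided: 60×63/166 = 22.77108
Contributions (O − E)²/E:
  (17 − 26.81928)²/26.81928 = 3.5951
  (40 − 38.95181)²/38.95181 = 0.0282
  (49 − 40.22892)²/40.22892 = 1.9124
  (25 − 15.18072)²/15.18072 = 6.3514
  (21 − 22.04819)²/22.04819 = 0.0498
  (14 − 22.77108)²/22.77108 = 3.3785
χ² = 3.5951 + 0.0282 + 1.9124 + 6.3514 + 0.0498 + 3.3785 = 15.315
df = (2−1)(3−1) = 2. Since 15.315 > 7.378, reject the null hypothesis of independence at α = 0.025.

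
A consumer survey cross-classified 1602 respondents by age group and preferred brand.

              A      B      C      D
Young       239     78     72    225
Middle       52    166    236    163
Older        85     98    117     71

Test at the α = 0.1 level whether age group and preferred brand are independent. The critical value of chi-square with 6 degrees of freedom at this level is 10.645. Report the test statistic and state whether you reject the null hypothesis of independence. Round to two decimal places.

Row totals: 614, 617, 371. Column totals: 376, 342, 425, 459. Grand total N = 1602.
Expected counts (row total × column total / N):
  Young, A: 614×376/1602 = 144.110
  Young, B: 614×342/1602 = 131.079
  Young, C: 614×425/1602 = 162.890
  Young, D: 614×459/1602 = 175.921
  Middle, A: 617×376/1602 = 144.814
  Middle, B: 617×342/1602 = 131.719
  Middle, C: 617×425/1602 = 163.686
  Middle, D: 617×459/1602 = 176.781
  Older, A: 371×376/1602 = 87.076
  Older, B: 371×342/1602 = 79.202
  Older, C: 371×425/1602 = 98.424
  Older, D: 371×459/1602 = 106.298
Contributions (O − E)²/E:
  (239 − 144.110)²/144.110 = 62.4808
  (78 − 131.079)²/131.079 = 21.4938
  (72 − 162.890)²/162.890 = 50.7152
  (225 − 175.921)²/175.921 = 13.6922
  (52 − 144.814)²/144.814 = 59.4862
  (166 − 131.719)²/131.719 = 8.9219
  (236 − 163.686)²/163.686 = 31.9472
  (163 − 176.781)²/176.781 = 1.0743
  (85 − 87.076)²/87.076 = 0.0495
  (98 − 79.202)²/79.202 = 4.4616
  (117 − 98.424)²/98.424 = 3.5059
  (71 − 106.298)²/106.298 = 11.7213
χ² = 62.4808 + 21.4938 + 50.7152 + 13.6922 + 59.4862 + 8.9219 + 31.9472 + 1.0743 + 0.0495 + 4.4616 + 3.5059 + 11.7213 = 269.55
df = (3−1)(4−1) = 6. Since 269.55 > 10.645, reject the null hypothesis of independence at α = 0.1.

269.55; reject H₀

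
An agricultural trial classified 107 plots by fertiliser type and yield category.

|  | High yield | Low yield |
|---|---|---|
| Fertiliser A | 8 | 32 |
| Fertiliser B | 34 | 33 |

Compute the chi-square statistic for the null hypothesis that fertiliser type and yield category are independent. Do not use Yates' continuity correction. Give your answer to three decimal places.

9.930

Row totals: 40, 67. Column totals: 42, 65. Grand total N = 107.
Expected counts (row total × column total / N):
  Fertiliser A, High yield: 40×42/107 = 15.7009
  Fertiliser A, Low yield: 40×65/107 = 24.2991
  Fertiliser B, High yield: 67×42/107 = 26.2991
  Fertiliser B, Low yield: 67×65/107 = 40.7009
Contributions (O − E)²/E:
  (8 − 15.7009)²/15.7009 = 3.7771
  (32 − 24.2991)²/24.2991 = 2.4406
  (34 − 26.2991)²/26.2991 = 2.2550
  (33 − 40.7009)²/40.7009 = 1.4571
χ² = 3.7771 + 2.4406 + 2.2550 + 1.4571 = 9.930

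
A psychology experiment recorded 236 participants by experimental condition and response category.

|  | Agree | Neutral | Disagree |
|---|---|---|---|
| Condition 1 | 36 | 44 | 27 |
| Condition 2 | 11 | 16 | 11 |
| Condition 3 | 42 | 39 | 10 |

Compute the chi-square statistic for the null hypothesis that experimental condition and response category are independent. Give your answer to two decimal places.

Row totals: 107, 38, 91. Column totals: 89, 99, 48. Grand total N = 236.
Expected counts (row total × column total / N):
  Condition 1, Agree: 107×89/236 = 40.352
  Condition 1, Neutral: 107×99/236 = 44.886
  Condition 1, Disagree: 107×48/236 = 21.763
  Condition 2, Agree: 38×89/236 = 14.331
  Condition 2, Neutral: 38×99/236 = 15.941
  Condition 2, Disagree: 38×48/236 = 7.729
  Condition 3, Agree: 91×89/236 = 34.318
  Condition 3, Neutral: 91×99/236 = 38.174
  Condition 3, Disagree: 91×48/236 = 18.508
Contributions (O − E)²/E:
  (36 − 40.352)²/40.352 = 0.4694
  (44 − 44.886)²/44.886 = 0.0175
  (27 − 21.763)²/21.763 = 1.2602
  (11 − 14.331)²/14.331 = 0.7742
  (16 − 15.941)²/15.941 = 0.0002
  (11 − 7.729)²/7.729 = 1.3843
  (42 − 34.318)²/34.318 = 1.7196
  (39 − 38.174)²/38.174 = 0.0179
  (10 − 18.508)²/18.508 = 3.9111
χ² = 0.4694 + 0.0175 + 1.2602 + 0.7742 + 0.0002 + 1.3843 + 1.7196 + 0.0179 + 3.9111 = 9.55

9.55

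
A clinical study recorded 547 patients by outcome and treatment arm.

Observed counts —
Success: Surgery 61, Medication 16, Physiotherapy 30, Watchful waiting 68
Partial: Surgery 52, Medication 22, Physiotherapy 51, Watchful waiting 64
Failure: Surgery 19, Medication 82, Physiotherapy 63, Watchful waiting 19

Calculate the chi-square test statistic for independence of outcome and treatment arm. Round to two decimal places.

Row totals: 175, 189, 183. Column totals: 132, 120, 144, 151. Grand total N = 547.
Expected counts (row total × column total / N):
  Success, Surgery: 175×132/547 = 42.2303
  Success, Medication: 175×120/547 = 38.3912
  Success, Physiotherapy: 175×144/547 = 46.0695
  Success, Watchful waiting: 175×151/547 = 48.3090
  Partial, Surgery: 189×132/547 = 45.6088
  Partial, Medication: 189×120/547 = 41.4625
  Partial, Physiotherapy: 189×144/547 = 49.7550
  Partial, Watchful waiting: 189×151/547 = 52.1737
  Failure, Surgery: 183×132/547 = 44.1609
  Failure, Medication: 183×120/547 = 40.1463
  Failure, Physiotherapy: 183×144/547 = 48.1755
  Failure, Watchful waiting: 183×151/547 = 50.5174
Contributions (O − E)²/E:
  (61 − 42.2303)²/42.2303 = 8.3424
  (16 − 38.3912)²/38.3912 = 13.0594
  (30 − 46.0695)²/46.0695 = 5.6052
  (68 − 48.3090)²/48.3090 = 8.0262
  (52 − 45.6088)²/45.6088 = 0.8956
  (22 − 41.4625)²/41.4625 = 9.1357
  (51 − 49.7550)²/49.7550 = 0.0312
  (64 − 52.1737)²/52.1737 = 2.6807
  (19 − 44.1609)²/44.1609 = 14.3356
  (82 − 40.1463)²/40.1463 = 43.6337
  (63 − 48.1755)²/48.1755 = 4.5618
  (19 − 50.5174)²/50.5174 = 19.6635
χ² = 8.3424 + 13.0594 + 5.6052 + 8.0262 + 0.8956 + 9.1357 + 0.0312 + 2.6807 + 14.3356 + 43.6337 + 4.5618 + 19.6635 = 129.97

129.97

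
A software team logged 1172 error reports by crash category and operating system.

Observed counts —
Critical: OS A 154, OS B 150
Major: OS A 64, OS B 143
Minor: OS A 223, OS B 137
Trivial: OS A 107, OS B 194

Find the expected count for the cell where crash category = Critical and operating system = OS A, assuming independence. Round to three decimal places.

Row total (Critical) = 304; column total (OS A) = 548; grand total N = 1172.
Expected count = (row total × column total) / N = 304 × 548 / 1172 = 142.143.

142.143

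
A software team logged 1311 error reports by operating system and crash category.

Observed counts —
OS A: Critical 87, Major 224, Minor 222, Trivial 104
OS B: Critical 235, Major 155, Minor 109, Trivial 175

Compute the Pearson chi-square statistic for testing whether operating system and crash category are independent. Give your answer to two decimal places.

Row totals: 637, 674. Column totals: 322, 379, 331, 279. Grand total N = 1311.
Expected counts (row total × column total / N):
  OS A, Critical: 637×322/1311 = 156.456
  OS A, Major: 637×379/1311 = 184.152
  OS A, Minor: 637×331/1311 = 160.829
  OS A, Trivial: 637×279/1311 = 135.563
  OS B, Critical: 674×322/1311 = 165.544
  OS B, Major: 674×379/1311 = 194.848
  OS B, Minor: 674×331/1311 = 170.171
  OS B, Trivial: 674×279/1311 = 143.437
Contributions (O − E)²/E:
  (87 − 156.456)²/156.456 = 30.8338
  (224 − 184.152)²/184.152 = 8.6226
  (222 − 160.829)²/160.829 = 23.2663
  (104 − 135.563)²/135.563 = 7.3488
  (235 − 165.544)²/165.544 = 29.1411
  (155 − 194.848)²/194.848 = 8.1492
  (109 − 170.171)²/170.171 = 21.9890
  (175 − 143.437)²/143.437 = 6.9454
χ² = 30.8338 + 8.6226 + 23.2663 + 7.3488 + 29.1411 + 8.1492 + 21.9890 + 6.9454 = 136.30

136.30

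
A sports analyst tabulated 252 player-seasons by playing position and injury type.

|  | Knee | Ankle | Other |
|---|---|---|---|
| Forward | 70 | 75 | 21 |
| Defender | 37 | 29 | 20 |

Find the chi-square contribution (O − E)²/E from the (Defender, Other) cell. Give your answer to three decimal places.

2.580

Row total (Defender) = 86; column total (Other) = 41; N = 252.
Expected count E = 86 × 41 / 252 = 13.9921.
Contribution = (O − E)²/E = (20 − 13.9921)² / 13.9921 = 2.580.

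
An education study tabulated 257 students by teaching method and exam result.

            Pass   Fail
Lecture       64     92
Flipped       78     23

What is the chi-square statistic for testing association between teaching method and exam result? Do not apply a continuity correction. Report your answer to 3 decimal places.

32.498

Row totals: 156, 101. Column totals: 142, 115. Grand total N = 257.
Expected counts (row total × column total / N):
  Lecture, Pass: 156×142/257 = 86.1946
  Lecture, Fail: 156×115/257 = 69.8054
  Flipped, Pass: 101×142/257 = 55.8054
  Flipped, Fail: 101×115/257 = 45.1946
Contributions (O − E)²/E:
  (64 − 86.1946)²/86.1946 = 5.7150
  (92 − 69.8054)²/69.8054 = 7.0568
  (78 − 55.8054)²/55.8054 = 8.8271
  (23 − 45.1946)²/45.1946 = 10.8995
χ² = 5.7150 + 7.0568 + 8.8271 + 10.8995 = 32.498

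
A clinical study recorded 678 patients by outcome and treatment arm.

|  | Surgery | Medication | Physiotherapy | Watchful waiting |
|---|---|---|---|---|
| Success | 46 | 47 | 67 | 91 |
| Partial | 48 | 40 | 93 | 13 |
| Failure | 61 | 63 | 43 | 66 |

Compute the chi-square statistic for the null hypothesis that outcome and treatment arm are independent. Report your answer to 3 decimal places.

Row totals: 251, 194, 233. Column totals: 155, 150, 203, 170. Grand total N = 678.
Expected counts (row total × column total / N):
  Success, Surgery: 251×155/678 = 57.3820
  Success, Medication: 251×150/678 = 55.5310
  Success, Physiotherapy: 251×203/678 = 75.1519
  Success, Watchful waiting: 251×170/678 = 62.9351
  Partial, Surgery: 194×155/678 = 44.3510
  Partial, Medication: 194×150/678 = 42.9204
  Partial, Physiotherapy: 194×203/678 = 58.0855
  Partial, Watchful waiting: 194×170/678 = 48.6431
  Failure, Surgery: 233×155/678 = 53.2670
  Failure, Medication: 233×150/678 = 51.5487
  Failure, Physiotherapy: 233×203/678 = 69.7625
  Failure, Watchful waiting: 233×170/678 = 58.4218
Contributions (O − E)²/E:
  (46 − 57.3820)²/57.3820 = 2.2577
  (47 − 55.5310)²/55.5310 = 1.3106
  (67 − 75.1519)²/75.1519 = 0.8843
  (91 − 62.9351)²/62.9351 = 12.5151
  (48 − 44.3510)²/44.3510 = 0.3002
  (40 − 42.9204)²/42.9204 = 0.1987
  (93 − 58.0855)²/58.0855 = 20.9867
  (13 − 48.6431)²/48.6431 = 26.1174
  (61 − 53.2670)²/53.2670 = 1.1226
  (63 − 51.5487)²/51.5487 = 2.5439
  (43 − 69.7625)²/69.7625 = 10.2667
  (66 − 58.4218)²/58.4218 = 0.9830
χ² = 2.2577 + 1.3106 + 0.8843 + 12.5151 + 0.3002 + 0.1987 + 20.9867 + 26.1174 + 1.1226 + 2.5439 + 10.2667 + 0.9830 = 79.487

79.487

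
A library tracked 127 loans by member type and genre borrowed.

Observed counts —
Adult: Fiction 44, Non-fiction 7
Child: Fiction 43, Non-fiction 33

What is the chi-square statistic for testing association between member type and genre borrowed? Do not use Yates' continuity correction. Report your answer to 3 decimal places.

Row totals: 51, 76. Column totals: 87, 40. Grand total N = 127.
Expected counts (row total × column total / N):
  Adult, Fiction: 51×87/127 = 34.9370
  Adult, Non-fiction: 51×40/127 = 16.0630
  Child, Fiction: 76×87/127 = 52.0630
  Child, Non-fiction: 76×40/127 = 23.9370
Contributions (O − E)²/E:
  (44 − 34.9370)²/34.9370 = 2.3510
  (7 − 16.0630)²/16.0630 = 5.1135
  (43 − 52.0630)²/52.0630 = 1.5777
  (33 − 23.9370)²/23.9370 = 3.4314
χ² = 2.3510 + 5.1135 + 1.5777 + 3.4314 = 12.474

12.474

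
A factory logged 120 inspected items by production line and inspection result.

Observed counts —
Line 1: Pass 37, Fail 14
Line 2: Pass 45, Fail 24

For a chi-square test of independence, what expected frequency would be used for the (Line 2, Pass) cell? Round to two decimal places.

Row total (Line 2) = 69; column total (Pass) = 82; grand total N = 120.
Expected count = (row total × column total) / N = 69 × 82 / 120 = 47.15.

47.15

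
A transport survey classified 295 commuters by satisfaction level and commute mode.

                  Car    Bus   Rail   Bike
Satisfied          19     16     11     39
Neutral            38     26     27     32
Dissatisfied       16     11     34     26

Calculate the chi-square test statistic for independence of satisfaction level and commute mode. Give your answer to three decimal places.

24.518

Row totals: 85, 123, 87. Column totals: 73, 53, 72, 97. Grand total N = 295.
Expected counts (row total × column total / N):
  Satisfied, Car: 85×73/295 = 21.0339
  Satisfied, Bus: 85×53/295 = 15.2712
  Satisfied, Rail: 85×72/295 = 20.7458
  Satisfied, Bike: 85×97/295 = 27.9492
  Neutral, Car: 123×73/295 = 30.4373
  Neutral, Bus: 123×53/295 = 22.0983
  Neutral, Rail: 123×72/295 = 30.0203
  Neutral, Bike: 123×97/295 = 40.4441
  Dissatisfied, Car: 87×73/295 = 21.5288
  Dissatisfied, Bus: 87×53/295 = 15.6305
  Dissatisfied, Rail: 87×72/295 = 21.2339
  Dissatisfied, Bike: 87×97/295 = 28.6068
Contributions (O − E)²/E:
  (19 − 21.0339)²/21.0339 = 0.1967
  (16 − 15.2712)²/15.2712 = 0.0348
  (11 − 20.7458)²/20.7458 = 4.5783
  (39 − 27.9492)²/27.9492 = 4.3694
  (38 − 30.4373)²/30.4373 = 1.8791
  (26 − 22.0983)²/22.0983 = 0.6889
  (27 − 30.0203)²/30.0203 = 0.3039
  (32 − 40.4441)²/40.4441 = 1.7630
  (16 − 21.5288)²/21.5288 = 1.4198
  (11 − 15.6305)²/15.6305 = 1.3718
  (34 − 21.2339)²/21.2339 = 7.6751
  (26 − 28.6068)²/28.6068 = 0.2375
χ² = 0.1967 + 0.0348 + 4.5783 + 4.3694 + 1.8791 + 0.6889 + 0.3039 + 1.7630 + 1.4198 + 1.3718 + 7.6751 + 0.2375 = 24.518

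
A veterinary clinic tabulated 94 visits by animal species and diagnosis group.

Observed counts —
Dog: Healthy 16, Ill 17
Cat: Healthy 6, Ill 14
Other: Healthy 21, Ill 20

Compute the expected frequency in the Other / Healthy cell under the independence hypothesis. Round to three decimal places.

18.755

Row total (Other) = 41; column total (Healthy) = 43; grand total N = 94.
Expected count = (row total × column total) / N = 41 × 43 / 94 = 18.755.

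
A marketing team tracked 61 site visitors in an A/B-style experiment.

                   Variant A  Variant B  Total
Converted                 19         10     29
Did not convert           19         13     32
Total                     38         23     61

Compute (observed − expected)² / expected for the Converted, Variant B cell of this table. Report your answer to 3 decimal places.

Row total (Converted) = 29; column total (Variant B) = 23; N = 61.
Expected count E = 29 × 23 / 61 = 10.9344.
Contribution = (O − E)²/E = (10 − 10.9344)² / 10.9344 = 0.080.

0.080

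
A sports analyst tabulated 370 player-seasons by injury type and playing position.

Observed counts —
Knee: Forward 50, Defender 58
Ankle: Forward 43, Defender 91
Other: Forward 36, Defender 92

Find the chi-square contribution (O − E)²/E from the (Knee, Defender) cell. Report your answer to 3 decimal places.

Row total (Knee) = 108; column total (Defender) = 241; N = 370.
Expected count E = 108 × 241 / 370 = 70.3459.
Contribution = (O − E)²/E = (58 − 70.3459)² / 70.3459 = 2.167.

2.167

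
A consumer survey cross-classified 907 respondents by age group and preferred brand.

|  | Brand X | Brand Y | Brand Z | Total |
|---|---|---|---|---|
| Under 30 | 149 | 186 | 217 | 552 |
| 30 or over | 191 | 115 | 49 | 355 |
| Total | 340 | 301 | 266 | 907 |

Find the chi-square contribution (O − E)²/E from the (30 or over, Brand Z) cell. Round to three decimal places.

29.174

Row total (30 or over) = 355; column total (Brand Z) = 266; N = 907.
Expected count E = 355 × 266 / 907 = 104.11246.
Contribution = (O − E)²/E = (49 − 104.11246)² / 104.11246 = 29.174.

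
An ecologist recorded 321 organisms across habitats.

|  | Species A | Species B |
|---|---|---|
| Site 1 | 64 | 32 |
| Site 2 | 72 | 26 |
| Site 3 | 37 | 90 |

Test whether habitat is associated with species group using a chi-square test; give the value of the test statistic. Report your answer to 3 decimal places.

52.750

Row totals: 96, 98, 127. Column totals: 173, 148. Grand total N = 321.
Expected counts (row total × column total / N):
  Site 1, Species A: 96×173/321 = 51.7383
  Site 1, Species B: 96×148/321 = 44.2617
  Site 2, Species A: 98×173/321 = 52.8162
  Site 2, Species B: 98×148/321 = 45.1838
  Site 3, Species A: 127×173/321 = 68.4455
  Site 3, Species B: 127×148/321 = 58.5545
Contributions (O − E)²/E:
  (64 − 51.7383)²/51.7383 = 2.9060
  (32 − 44.2617)²/44.2617 = 3.3968
  (72 − 52.8162)²/52.8162 = 6.9679
  (26 − 45.1838)²/45.1838 = 8.1449
  (37 − 68.4455)²/68.4455 = 14.4468
  (90 − 58.5545)²/58.5545 = 16.8872
χ² = 2.9060 + 3.3968 + 6.9679 + 8.1449 + 14.4468 + 16.8872 = 52.750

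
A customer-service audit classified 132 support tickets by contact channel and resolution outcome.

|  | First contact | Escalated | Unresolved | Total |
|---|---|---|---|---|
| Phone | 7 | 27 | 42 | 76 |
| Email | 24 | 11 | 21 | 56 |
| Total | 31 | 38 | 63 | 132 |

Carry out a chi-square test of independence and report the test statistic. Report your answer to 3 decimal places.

Grand total N = 132.
Expected counts (row total × column total / N):
  Phone, First contact: 76×31/132 = 17.8485
  Phone, Escalated: 76×38/132 = 21.8788
  Phone, Unresolved: 76×63/132 = 36.2727
  Email, First contact: 56×31/132 = 13.1515
  Email, Escalated: 56×38/132 = 16.1212
  Email, Unresolved: 56×63/132 = 26.7273
Contributions (O − E)²/E:
  (7 − 17.8485)²/17.8485 = 6.5938
  (27 − 21.8788)²/21.8788 = 1.1987
  (42 − 36.2727)²/36.2727 = 0.9043
  (24 − 13.1515)²/13.1515 = 8.9488
  (11 − 16.1212)²/16.1212 = 1.6268
  (21 − 26.7273)²/26.7273 = 1.2273
χ² = 6.5938 + 1.1987 + 0.9043 + 8.9488 + 1.6268 + 1.2273 = 20.500

20.500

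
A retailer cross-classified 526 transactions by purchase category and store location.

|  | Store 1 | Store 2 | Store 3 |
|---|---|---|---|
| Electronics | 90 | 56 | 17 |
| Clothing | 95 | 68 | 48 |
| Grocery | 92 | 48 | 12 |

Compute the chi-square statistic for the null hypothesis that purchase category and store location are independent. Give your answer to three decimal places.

Row totals: 163, 211, 152. Column totals: 277, 172, 77. Grand total N = 526.
Expected counts (row total × column total / N):
  Electronics, Store 1: 163×277/526 = 85.8384
  Electronics, Store 2: 163×172/526 = 53.3004
  Electronics, Store 3: 163×77/526 = 23.8612
  Clothing, Store 1: 211×277/526 = 111.1160
  Clothing, Store 2: 211×172/526 = 68.9962
  Clothing, Store 3: 211×77/526 = 30.8878
  Grocery, Store 1: 152×277/526 = 80.0456
  Grocery, Store 2: 152×172/526 = 49.7034
  Grocery, Store 3: 152×77/526 = 22.2510
Contributions (O − E)²/E:
  (90 − 85.8384)²/85.8384 = 0.2018
  (56 − 53.3004)²/53.3004 = 0.1367
  (17 − 23.8612)²/23.8612 = 1.9729
  (95 − 111.1160)²/111.1160 = 2.3374
  (68 − 68.9962)²/68.9962 = 0.0144
  (48 − 30.8878)²/30.8878 = 9.4804
  (92 − 80.0456)²/80.0456 = 1.7853
  (48 − 49.7034)²/49.7034 = 0.0584
  (12 − 22.2510)²/22.2510 = 4.7226
χ² = 0.2018 + 0.1367 + 1.9729 + 2.3374 + 0.0144 + 9.4804 + 1.7853 + 0.0584 + 4.7226 = 20.710

20.710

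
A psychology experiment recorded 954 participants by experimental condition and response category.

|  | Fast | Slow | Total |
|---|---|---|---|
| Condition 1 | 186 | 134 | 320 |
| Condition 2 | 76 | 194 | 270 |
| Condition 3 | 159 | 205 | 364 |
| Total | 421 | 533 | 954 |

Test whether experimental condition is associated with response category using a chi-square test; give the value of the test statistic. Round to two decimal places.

Grand total N = 954.
Expected counts (row total × column total / N):
  Condition 1, Fast: 320×421/954 = 141.216
  Condition 1, Slow: 320×533/954 = 178.784
  Condition 2, Fast: 270×421/954 = 119.151
  Condition 2, Slow: 270×533/954 = 150.849
  Condition 3, Fast: 364×421/954 = 160.633
  Condition 3, Slow: 364×533/954 = 203.367
Contributions (O − E)²/E:
  (186 − 141.216)²/141.216 = 14.2024
  (134 − 178.784)²/178.784 = 11.2180
  (76 − 119.151)²/119.151 = 15.6273
  (194 − 150.849)²/150.849 = 12.3435
  (159 − 160.633)²/160.633 = 0.0166
  (205 − 203.367)²/203.367 = 0.0131
χ² = 14.2024 + 11.2180 + 15.6273 + 12.3435 + 0.0166 + 0.0131 = 53.42

53.42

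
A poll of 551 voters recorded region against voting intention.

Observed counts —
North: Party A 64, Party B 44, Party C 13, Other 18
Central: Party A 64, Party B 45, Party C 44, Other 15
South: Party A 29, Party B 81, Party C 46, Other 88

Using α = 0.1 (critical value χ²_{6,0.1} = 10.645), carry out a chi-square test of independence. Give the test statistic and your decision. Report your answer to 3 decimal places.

Row totals: 139, 168, 244. Column totals: 157, 170, 103, 121. Grand total N = 551.
Expected counts (row total × column total / N):
  North, Party A: 139×157/551 = 39.6062
  North, Party B: 139×170/551 = 42.8857
  North, Party C: 139×103/551 = 25.9837
  North, Other: 139×121/551 = 30.5245
  Central, Party A: 168×157/551 = 47.8693
  Central, Party B: 168×170/551 = 51.8330
  Central, Party C: 168×103/551 = 31.4047
  Central, Other: 168×121/551 = 36.8929
  South, Party A: 244×157/551 = 69.5245
  South, Party B: 244×170/551 = 75.2813
  South, Party C: 244×103/551 = 45.6116
  South, Other: 244×121/551 = 53.5826
Contributions (O − E)²/E:
  (64 − 39.6062)²/39.6062 = 15.0244
  (44 − 42.8857)²/42.8857 = 0.0290
  (13 − 25.9837)²/25.9837 = 6.4878
  (18 − 30.5245)²/30.5245 = 5.1389
  (64 − 47.8693)²/47.8693 = 5.4356
  (45 − 51.8330)²/51.8330 = 0.9008
  (44 − 31.4047)²/31.4047 = 5.0515
  (15 − 36.8929)²/36.8929 = 12.9916
  (29 − 69.5245)²/69.5245 = 23.6210
  (81 − 75.2813)²/75.2813 = 0.4344
  (46 − 45.6116)²/45.6116 = 0.0033
  (88 − 53.5826)²/53.5826 = 22.1071
χ² = 15.0244 + 0.0290 + 6.4878 + 5.1389 + 5.4356 + 0.9008 + 5.0515 + 12.9916 + 23.6210 + 0.4344 + 0.0033 + 22.1071 = 97.225
df = (3−1)(4−1) = 6. Since 97.225 > 10.645, reject the null hypothesis of independence at α = 0.1.

97.225; reject H₀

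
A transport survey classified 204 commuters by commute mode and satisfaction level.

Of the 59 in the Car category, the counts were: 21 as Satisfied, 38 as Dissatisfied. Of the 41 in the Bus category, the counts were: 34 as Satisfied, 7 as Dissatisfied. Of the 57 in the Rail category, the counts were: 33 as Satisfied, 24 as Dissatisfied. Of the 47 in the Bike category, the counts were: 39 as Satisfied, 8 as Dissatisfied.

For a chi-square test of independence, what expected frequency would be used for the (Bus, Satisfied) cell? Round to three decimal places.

Row total (Bus) = 41; column total (Satisfied) = 127; grand total N = 204.
Expected count = (row total × column total) / N = 41 × 127 / 204 = 25.525.

25.525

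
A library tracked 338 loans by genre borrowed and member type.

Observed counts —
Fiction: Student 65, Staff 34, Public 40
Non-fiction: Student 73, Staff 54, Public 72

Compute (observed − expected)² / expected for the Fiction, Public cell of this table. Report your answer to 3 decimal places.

Row total (Fiction) = 139; column total (Public) = 112; N = 338.
Expected count E = 139 × 112 / 338 = 46.0592.
Contribution = (O − E)²/E = (40 − 46.0592)² / 46.0592 = 0.797.

0.797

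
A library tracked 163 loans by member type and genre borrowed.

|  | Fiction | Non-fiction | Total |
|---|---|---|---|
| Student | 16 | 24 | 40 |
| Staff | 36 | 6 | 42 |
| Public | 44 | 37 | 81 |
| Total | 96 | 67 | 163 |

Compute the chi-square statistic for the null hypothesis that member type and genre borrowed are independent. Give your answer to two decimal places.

Grand total N = 163.
Expected counts (row total × column total / N):
  Student, Fiction: 40×96/163 = 23.558
  Student, Non-fiction: 40×67/163 = 16.442
  Staff, Fiction: 42×96/163 = 24.736
  Staff, Non-fiction: 42×67/163 = 17.264
  Public, Fiction: 81×96/163 = 47.706
  Public, Non-fiction: 81×67/163 = 33.294
Contributions (O − E)²/E:
  (16 − 23.558)²/23.558 = 2.4248
  (24 − 16.442)²/16.442 = 3.4742
  (36 − 24.736)²/24.736 = 5.1293
  (6 − 17.264)²/17.264 = 7.3493
  (44 − 47.706)²/47.706 = 0.2879
  (37 − 33.294)²/33.294 = 0.4125
χ² = 2.4248 + 3.4742 + 5.1293 + 7.3493 + 0.2879 + 0.4125 = 19.08

19.08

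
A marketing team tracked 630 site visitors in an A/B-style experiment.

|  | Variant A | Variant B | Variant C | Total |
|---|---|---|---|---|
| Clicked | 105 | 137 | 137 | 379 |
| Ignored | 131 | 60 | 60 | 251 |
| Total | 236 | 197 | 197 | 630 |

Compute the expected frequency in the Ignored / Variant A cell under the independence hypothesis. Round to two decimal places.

94.03

Row total (Ignored) = 251; column total (Variant A) = 236; grand total N = 630.
Expected count = (row total × column total) / N = 251 × 236 / 630 = 94.03.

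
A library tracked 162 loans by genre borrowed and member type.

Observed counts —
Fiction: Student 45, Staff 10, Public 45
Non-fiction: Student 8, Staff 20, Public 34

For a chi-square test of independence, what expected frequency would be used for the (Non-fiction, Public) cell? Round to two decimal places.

Row total (Non-fiction) = 62; column total (Public) = 79; grand total N = 162.
Expected count = (row total × column total) / N = 62 × 79 / 162 = 30.23.

30.23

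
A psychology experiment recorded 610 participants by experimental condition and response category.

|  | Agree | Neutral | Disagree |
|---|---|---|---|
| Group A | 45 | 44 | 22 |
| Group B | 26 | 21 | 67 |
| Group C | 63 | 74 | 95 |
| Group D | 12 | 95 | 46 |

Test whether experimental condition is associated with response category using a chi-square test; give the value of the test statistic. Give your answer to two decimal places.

93.11

Row totals: 111, 114, 232, 153. Column totals: 146, 234, 230. Grand total N = 610.
Expected counts (row total × column total / N):
  Group A, Agree: 111×146/610 = 26.567
  Group A, Neutral: 111×234/610 = 42.580
  Group A, Disagree: 111×230/610 = 41.852
  Group B, Agree: 114×146/610 = 27.285
  Group B, Neutral: 114×234/610 = 43.731
  Group B, Disagree: 114×230/610 = 42.984
  Group C, Agree: 232×146/610 = 55.528
  Group C, Neutral: 232×234/610 = 88.997
  Group C, Disagree: 232×230/610 = 87.475
  Group D, Agree: 153×146/610 = 36.620
  Group D, Neutral: 153×234/610 = 58.692
  Group D, Disagree: 153×230/610 = 57.689
Contributions (O − E)²/E:
  (45 − 26.567)²/26.567 = 12.7894
  (44 − 42.580)²/42.580 = 0.0474
  (22 − 41.852)²/41.852 = 9.4166
  (26 − 27.285)²/27.285 = 0.0605
  (21 − 43.731)²/43.731 = 11.8154
  (67 − 42.984)²/42.984 = 13.4182
  (63 − 55.528)²/55.528 = 1.0055
  (74 − 88.997)²/88.997 = 2.5272
  (95 − 87.475)²/87.475 = 0.6473
  (12 − 36.620)²/36.620 = 16.5523
  (95 − 58.692)²/58.692 = 22.4608
  (46 − 57.689)²/57.689 = 2.3684
χ² = 12.7894 + 0.0474 + 9.4166 + 0.0605 + 11.8154 + 13.4182 + 1.0055 + 2.5272 + 0.6473 + 16.5523 + 22.4608 + 2.3684 = 93.11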